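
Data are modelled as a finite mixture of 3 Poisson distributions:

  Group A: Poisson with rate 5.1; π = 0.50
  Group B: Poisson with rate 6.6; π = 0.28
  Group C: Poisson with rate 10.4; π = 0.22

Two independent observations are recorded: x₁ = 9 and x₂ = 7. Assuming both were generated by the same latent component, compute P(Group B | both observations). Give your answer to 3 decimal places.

By Bayes' theorem, P(k | x) = π_k f_k(x) / Σ_j π_j f_j(x).
Since both observations come from the same component, the likelihood for component k is f_k(x₁)·f_k(x₂).
  L_A = [e^(−5.1)·5.1^9/9! = 0.0392163] × [0.108557] = 0.00425721
  L_B = [e^(−6.6)·6.6^9/9! = 0.0890818] × [0.147243] = 0.0131166
  L_C = [e^(−10.4)·10.4^9/9! = 0.119364] × [0.0794585] = 0.0094845
Multiply by the mixture weights:
  π_A·L_A = 0.50 × 0.00425721 = 0.00212861
  π_B·L_B = 0.28 × 0.0131166 = 0.00367266
  π_C·L_C = 0.22 × 0.0094845 = 0.00208659
Sum: 0.00212861 + 0.00367266 + 0.00208659 = 0.00788785
P(Group B | x₁, x₂) = 0.00367266 / 0.00788785 ≈ 0.466

0.466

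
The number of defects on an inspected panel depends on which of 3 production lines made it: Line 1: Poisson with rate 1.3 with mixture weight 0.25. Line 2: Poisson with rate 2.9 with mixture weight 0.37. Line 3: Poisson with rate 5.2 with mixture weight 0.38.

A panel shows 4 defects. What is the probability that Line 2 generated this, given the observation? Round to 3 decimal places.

0.455

By Bayes' theorem, P(k | x) = π_k f_k(x) / Σ_j π_j f_j(x).
Component likelihoods at x = 4 defects:
  f_1 = 0.0324324
  f_2 = 0.162154
  f_3 = 0.168063
Prior × likelihood for each component:
  π_1·f_1 = 0.25 × 0.0324324 = 0.0081081
  π_2·f_2 = 0.37 × 0.162154 = 0.0599969
  π_3·f_3 = 0.38 × 0.168063 = 0.0638638
Denominator: 0.0081081 + 0.0599969 + 0.0638638 = 0.131969
P(Line 2 | data) = 0.0599969 / 0.131969 ≈ 0.455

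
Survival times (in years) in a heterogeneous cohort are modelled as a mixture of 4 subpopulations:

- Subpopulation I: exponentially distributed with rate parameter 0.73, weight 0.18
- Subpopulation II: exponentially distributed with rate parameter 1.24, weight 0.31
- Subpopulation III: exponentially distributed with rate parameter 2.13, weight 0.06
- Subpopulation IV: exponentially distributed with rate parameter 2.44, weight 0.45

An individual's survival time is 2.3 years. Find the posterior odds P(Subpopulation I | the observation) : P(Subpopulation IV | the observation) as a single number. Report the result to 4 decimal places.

6.1105

Only the two components matter; the odds are (π_i f_i(x)) / (π_j f_j(x)).
Exponential densities:
  f_I = 0.136189
  f_II = 0.0715836
  f_III = 0.0158771
  f_IV = 0.00891516
0.024514 / 0.00401182 ≈ 6.1105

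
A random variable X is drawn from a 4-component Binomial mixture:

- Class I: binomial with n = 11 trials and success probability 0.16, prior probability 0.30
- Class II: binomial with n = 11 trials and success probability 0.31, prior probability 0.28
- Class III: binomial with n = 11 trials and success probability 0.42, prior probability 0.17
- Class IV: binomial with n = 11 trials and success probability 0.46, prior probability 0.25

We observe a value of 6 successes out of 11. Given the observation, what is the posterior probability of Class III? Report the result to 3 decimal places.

0.290

Apply Bayes' rule: the posterior for each component is proportional to its prior times its likelihood at x.
Binomial probabilities:
  f_I = C(11,6)·0.16^6·0.84^5 = 462·1.67772e-05·0.418212 = 0.00324159
  f_II = C(11,6)·0.31^6·0.69^5 = 462·0.000887504·0.156403 = 0.0641295
  f_III = C(11,6)·0.42^6·0.58^5 = 462·0.00548903·0.0656357 = 0.166448
  f_IV = C(11,6)·0.46^6·0.54^5 = 462·0.0094743·0.0459165 = 0.200982
Weight by the priors:
  w_I·f_I = 0.30 × 0.00324159 = 0.000972477
  w_II·f_II = 0.28 × 0.0641295 = 0.0179562
  w_III·f_III = 0.17 × 0.166448 = 0.0282961
  w_IV·f_IV = 0.25 × 0.200982 = 0.0502456
Marginal: 0.000972477 + 0.0179562 + 0.0282961 + 0.0502456 = 0.0974704
P(Class III | 6 successes out of 11) = 0.0282961 / 0.0974704 ≈ 0.290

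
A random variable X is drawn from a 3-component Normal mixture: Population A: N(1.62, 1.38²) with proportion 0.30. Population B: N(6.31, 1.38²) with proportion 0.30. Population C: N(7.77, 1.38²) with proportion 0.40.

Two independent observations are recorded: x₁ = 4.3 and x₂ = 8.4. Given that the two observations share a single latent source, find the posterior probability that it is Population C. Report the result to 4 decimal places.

0.3164

The responsibility of component k is w_k f_k(x) divided by Σ_j w_j f_j(x).
Since both observations come from the same component, the likelihood for component k is f_k(x₁)·f_k(x₂).
  p_A = [0.0438597] × [1.6578e-06] = 7.27105e-08
  p_B = [0.100084] × [0.0918254] = 0.00919021
  p_C = [0.0122484] × [0.26048] = 0.00319047
Unnormalised posteriors:
  w_A·p_A = 0.30 × 7.27105e-08 = 2.18131e-08
  w_B·p_B = 0.30 × 0.00919021 = 0.00275706
  w_C·p_C = 0.40 × 0.00319047 = 0.00127619
Marginal: 2.18131e-08 + 0.00275706 + 0.00127619 = 0.00403327
Responsibility of Population C: 0.00127619 / 0.00403327 ≈ 0.3164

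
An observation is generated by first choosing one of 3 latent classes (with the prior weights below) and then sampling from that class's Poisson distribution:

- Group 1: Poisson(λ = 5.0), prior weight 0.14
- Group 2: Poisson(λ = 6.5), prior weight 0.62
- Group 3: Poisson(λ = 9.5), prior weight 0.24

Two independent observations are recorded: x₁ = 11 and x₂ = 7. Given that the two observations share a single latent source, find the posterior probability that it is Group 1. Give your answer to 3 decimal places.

0.021

P(component k | x) = π_k·f_k(x) / marginal(x), where marginal(x) = Σ_j π_j·f_j(x).
Since both observations come from the same component, the likelihood for component k is f_k(x₁)·f_k(x₂).
  L_1 = [e^(−5.0)·5.0^11/11! = 0.00824218] × [0.104445] = 0.000860853
  L_2 = [e^(−6.5)·6.5^11/11! = 0.0329592] × [0.146234] = 0.00481977
  L_3 = [e^(−9.5)·9.5^11/11! = 0.106661] × [0.103714] = 0.0110623
Multiply by the mixture weights:
  π_1·L_1 = 0.14 × 0.000860853 = 0.000120519
  π_2·L_2 = 0.62 × 0.00481977 = 0.00298825
  π_3·L_3 = 0.24 × 0.0110623 = 0.00265494
Sum: 0.000120519 + 0.00298825 + 0.00265494 = 0.00576371
Responsibility of Group 1: 0.000120519 / 0.00576371 ≈ 0.021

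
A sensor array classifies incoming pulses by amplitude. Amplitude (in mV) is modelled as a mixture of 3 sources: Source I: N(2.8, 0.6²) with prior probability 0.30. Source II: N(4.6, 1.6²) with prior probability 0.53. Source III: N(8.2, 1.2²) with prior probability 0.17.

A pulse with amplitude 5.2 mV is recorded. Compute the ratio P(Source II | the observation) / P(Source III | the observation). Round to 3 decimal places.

The posterior odds equal the prior odds times the likelihood ratio: (P(Z=i)/P(Z=j))·(f_i(x)/f_j(x)).
Normal densities:
  p_I = (1/(0.6·√(2π)))·exp(−(5.2−2.8)²/(2·0.6²)) = 0.664904·exp(-8.00000) = 0.00022305
  p_II = (1/(1.6·√(2π)))·exp(−(5.2−4.6)²/(2·1.6²)) = 0.249339·exp(-0.07031) = 0.232409
  p_III = (1/(1.2·√(2π)))·exp(−(5.2−8.2)²/(2·1.2²)) = 0.332452·exp(-3.12500) = 0.0146069
Posterior odds = (P(Z=II)·p_II) / (P(Z=III)·p_III) = (0.53·0.232409) / (0.17·0.0146069) = 0.123177 / 0.00248318 ≈ 49.605

49.605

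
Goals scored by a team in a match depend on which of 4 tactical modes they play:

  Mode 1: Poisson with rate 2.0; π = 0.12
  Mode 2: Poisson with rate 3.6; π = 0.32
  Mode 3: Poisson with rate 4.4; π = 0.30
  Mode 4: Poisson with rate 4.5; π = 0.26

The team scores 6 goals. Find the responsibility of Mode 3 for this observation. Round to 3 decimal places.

The responsibility of component k is π_k f_k(x) divided by Σ_j π_j f_j(x).
Poisson probabilities:
  p_1 = 0.0120298
  p_2 = 0.0826081
  p_3 = 0.123734
  p_4 = 0.12812
Prior × likelihood for each component:
  π_1·p_1 = 0.12 × 0.0120298 = 0.00144358
  π_2·p_2 = 0.32 × 0.0826081 = 0.0264346
  π_3·p_3 = 0.30 × 0.123734 = 0.0371201
  π_4·p_4 = 0.26 × 0.12812 = 0.0333112
Sum: 0.00144358 + 0.0264346 + 0.0371201 + 0.0333112 = 0.0983095
So the posterior for Mode 3 is 0.0371201 / 0.0983095 ≈ 0.378.

0.378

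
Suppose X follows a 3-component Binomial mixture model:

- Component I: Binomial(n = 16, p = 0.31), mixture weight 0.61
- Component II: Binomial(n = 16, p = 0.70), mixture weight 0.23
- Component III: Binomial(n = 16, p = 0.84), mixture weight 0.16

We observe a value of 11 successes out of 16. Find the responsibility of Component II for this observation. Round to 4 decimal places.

Posterior ∝ prior × likelihood, so P(k | x) ∝ P(Z=k) f_k(x); normalise over all components.
Binomial probabilities:
  L_I = 0.00173583
  L_II = 0.209878
  L_III = 0.0672906
Weight by the priors:
  P(Z=I)·L_I = 0.61 × 0.00173583 = 0.00105886
  P(Z=II)·L_II = 0.23 × 0.209878 = 0.048272
  P(Z=III)·L_III = 0.16 × 0.0672906 = 0.0107665
Normaliser: 0.00105886 + 0.048272 + 0.0107665 = 0.0600973
P(Component II | x) = 0.048272 / 0.0600973 ≈ 0.8032

0.8032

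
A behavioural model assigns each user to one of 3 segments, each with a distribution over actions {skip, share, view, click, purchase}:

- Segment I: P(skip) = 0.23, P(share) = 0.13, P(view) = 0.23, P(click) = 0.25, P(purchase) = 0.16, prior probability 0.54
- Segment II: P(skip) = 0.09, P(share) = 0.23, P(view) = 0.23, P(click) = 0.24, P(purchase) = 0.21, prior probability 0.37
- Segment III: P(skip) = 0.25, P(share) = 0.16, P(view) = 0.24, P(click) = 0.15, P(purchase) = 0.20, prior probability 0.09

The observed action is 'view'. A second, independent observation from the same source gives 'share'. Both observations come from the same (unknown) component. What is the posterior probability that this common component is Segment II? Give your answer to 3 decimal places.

Apply Bayes' rule: the posterior for each component is proportional to its prior times its likelihood at x.
Since both observations come from the same component, the likelihood for component k is f_k(x₁)·f_k(x₂).
  L_I = [0.23] × [0.13] = 0.0299
  L_II = [0.23] × [0.23] = 0.0529
  L_III = [0.24] × [0.16] = 0.0384
Multiply by the mixture weights:
  π_I·L_I = 0.54 × 0.0299 = 0.016146
  π_II·L_II = 0.37 × 0.0529 = 0.019573
  π_III·L_III = 0.09 × 0.0384 = 0.003456
Marginal: 0.016146 + 0.019573 + 0.003456 = 0.039175
P(Segment II | x) = 0.019573 / 0.039175 ≈ 0.500

0.500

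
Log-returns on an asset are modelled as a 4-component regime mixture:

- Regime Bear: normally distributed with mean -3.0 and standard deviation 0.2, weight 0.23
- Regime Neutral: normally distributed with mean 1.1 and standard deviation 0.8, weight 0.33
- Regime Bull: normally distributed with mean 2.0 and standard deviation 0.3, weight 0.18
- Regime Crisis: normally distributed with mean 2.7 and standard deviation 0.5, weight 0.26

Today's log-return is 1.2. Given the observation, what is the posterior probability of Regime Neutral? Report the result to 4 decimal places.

The responsibility of component k is π_k f_k(x) divided by Σ_j π_j f_j(x).
Component likelihoods at x = 1.2:
  f_Bear = (1/(0.2·√(2π)))·exp(−(1.2−-3.0)²/(2·0.2²)) = 1.994711·exp(-220.50000) = 3.45101e-96
  f_Neutral = (1/(0.8·√(2π)))·exp(−(1.2−1.1)²/(2·0.8²)) = 0.498678·exp(-0.00781) = 0.494797
  f_Bull = (1/(0.3·√(2π)))·exp(−(1.2−2.0)²/(2·0.3²)) = 1.329808·exp(-3.55556) = 0.0379866
  f_Crisis = (1/(0.5·√(2π)))·exp(−(1.2−2.7)²/(2·0.5²)) = 0.797885·exp(-4.50000) = 0.0088637
Multiply by the mixture weights:
  π_Bear·f_Bear = 0.23 × 3.45101e-96 = 7.93733e-97
  π_Neutral·f_Neutral = 0.33 × 0.494797 = 0.163283
  π_Bull·f_Bull = 0.18 × 0.0379866 = 0.00683759
  π_Crisis·f_Crisis = 0.26 × 0.0088637 = 0.00230456
Sum: 7.93733e-97 + 0.163283 + 0.00683759 + 0.00230456 = 0.172425
P(Regime Neutral | the observation) = 0.163283 / 0.172425 ≈ 0.9470

0.9470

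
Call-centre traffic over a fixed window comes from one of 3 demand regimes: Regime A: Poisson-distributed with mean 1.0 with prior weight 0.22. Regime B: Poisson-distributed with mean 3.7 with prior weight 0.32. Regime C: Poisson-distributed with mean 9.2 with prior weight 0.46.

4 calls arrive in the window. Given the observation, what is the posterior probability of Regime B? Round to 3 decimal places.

0.782

Posterior ∝ prior × likelihood, so P(k | x) ∝ P(Z=k) f_k(x); normalise over all components.
Poisson probabilities:
  p_A = e^(−1.0)·1.0^4/4! = 0.0153283
  p_B = e^(−3.7)·3.7^4/4! = 0.193066
  p_C = e^(−9.2)·9.2^4/4! = 0.03016
Weight by the priors:
  P(Z=A)·p_A = 0.22 × 0.0153283 = 0.00337223
  P(Z=B)·p_B = 0.32 × 0.193066 = 0.0617812
  P(Z=C)·p_C = 0.46 × 0.03016 = 0.0138736
Marginal: 0.00337223 + 0.0617812 + 0.0138736 = 0.079027
P(Regime B | the observation) ≈ 0.782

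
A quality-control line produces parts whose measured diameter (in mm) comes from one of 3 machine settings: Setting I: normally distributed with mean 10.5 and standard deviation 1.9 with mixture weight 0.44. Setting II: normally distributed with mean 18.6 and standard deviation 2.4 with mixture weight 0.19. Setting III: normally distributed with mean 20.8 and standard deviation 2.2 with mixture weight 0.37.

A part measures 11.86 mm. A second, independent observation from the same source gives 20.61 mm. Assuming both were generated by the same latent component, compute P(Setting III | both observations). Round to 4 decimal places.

0.0421

By Bayes' theorem, P(k | x) = π_k f_k(x) / Σ_j π_j f_j(x).
Since both observations come from the same component, the likelihood for component k is f_k(x₁)·f_k(x₂).
  p_I = [(1/(1.9·√(2π)))·exp(−(11.86−10.5)²/(2·1.9²)) = 0.209970·exp(-0.25618) = 0.162517] × [1.49257e-07] = 2.42569e-08
  p_II = [(1/(2.4·√(2π)))·exp(−(11.86−18.6)²/(2·2.4²)) = 0.166226·exp(-3.94337) = 0.00322193] × [0.117055] = 0.000377143
  p_III = [(1/(2.2·√(2π)))·exp(−(11.86−20.8)²/(2·2.2²)) = 0.181337·exp(-8.25657) = 4.70657e-05] × [0.180662] = 8.503e-06
Multiply by the mixture weights:
  π_I·p_I = 0.44 × 2.42569e-08 = 1.06731e-08
  π_II·p_II = 0.19 × 0.000377143 = 7.16572e-05
  π_III·p_III = 0.37 × 8.503e-06 = 3.14611e-06
Marginal: 1.06731e-08 + 7.16572e-05 + 3.14611e-06 = 7.4814e-05
P(Setting III | x) = 3.14611e-06 / 7.4814e-05 ≈ 0.0421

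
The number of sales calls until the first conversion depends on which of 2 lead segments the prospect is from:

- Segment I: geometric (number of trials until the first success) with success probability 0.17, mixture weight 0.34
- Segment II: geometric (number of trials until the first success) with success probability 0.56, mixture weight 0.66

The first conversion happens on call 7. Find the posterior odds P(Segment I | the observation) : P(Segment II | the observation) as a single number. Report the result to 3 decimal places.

Posterior odds = (w_i f_i(x)) / (w_j f_j(x)); the normalising sum cancels.
Component likelihoods at x = 7:
  p_I = 0.0555799
  p_II = 0.00406354
Posterior odds = (w_I·p_I) / (w_II·p_II) = (0.34·0.0555799) / (0.66·0.00406354) = 0.0188972 / 0.00268193 ≈ 7.046

7.046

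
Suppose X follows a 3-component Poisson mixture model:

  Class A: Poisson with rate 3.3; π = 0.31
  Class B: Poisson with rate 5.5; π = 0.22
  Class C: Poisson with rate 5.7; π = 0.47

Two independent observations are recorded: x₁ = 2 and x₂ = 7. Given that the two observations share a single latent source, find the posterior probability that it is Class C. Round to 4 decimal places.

0.4780

By Bayes' theorem, P(k | x) = π_k f_k(x) / Σ_j π_j f_j(x).
Since both observations come from the same component, the likelihood for component k is f_k(x₁)·f_k(x₂).
  L_A = [e^(−3.3)·3.3^2/2! = 0.200829] × [0.0311886] = 0.00626356
  L_B = [e^(−5.5)·5.5^2/2! = 0.0618124] × [0.123449] = 0.0076307
  L_C = [e^(−5.7)·5.7^2/2! = 0.0543552] × [0.129782] = 0.00705433
Prior × likelihood for each component:
  π_A·L_A = 0.31 × 0.00626356 = 0.0019417
  π_B·L_B = 0.22 × 0.0076307 = 0.00167875
  π_C·L_C = 0.47 × 0.00705433 = 0.00331554
Marginal: 0.0019417 + 0.00167875 + 0.00331554 = 0.006936
P(Class C | data) = 0.00331554 / 0.006936 ≈ 0.4780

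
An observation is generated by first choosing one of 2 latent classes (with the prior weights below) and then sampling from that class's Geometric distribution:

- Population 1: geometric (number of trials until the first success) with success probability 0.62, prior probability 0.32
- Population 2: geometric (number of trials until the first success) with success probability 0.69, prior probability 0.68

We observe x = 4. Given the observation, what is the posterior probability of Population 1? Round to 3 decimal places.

P(component k | x) = π_k·f_k(x) / marginal(x), where marginal(x) = Σ_j π_j·f_j(x).
Evaluate each component's likelihood at the observed value:
  p_1 = 0.62·(1−0.62)^3 = 0.62·0.054872 = 0.0340206
  p_2 = 0.69·(1−0.69)^3 = 0.69·0.029791 = 0.0205558
Unnormalised posteriors:
  π_1·p_1 = 0.32 × 0.0340206 = 0.0108866
  π_2·p_2 = 0.68 × 0.0205558 = 0.0139779
Normaliser: 0.0108866 + 0.0139779 = 0.0248645
P(Population 1 | 4) = 0.0108866 / 0.0248645 ≈ 0.438

0.438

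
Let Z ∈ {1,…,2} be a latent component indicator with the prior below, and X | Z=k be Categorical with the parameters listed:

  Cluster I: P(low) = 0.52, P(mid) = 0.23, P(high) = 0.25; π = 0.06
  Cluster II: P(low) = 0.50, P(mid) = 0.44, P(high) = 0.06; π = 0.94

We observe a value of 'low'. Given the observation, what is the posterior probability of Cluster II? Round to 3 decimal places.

Apply Bayes' rule: the posterior for each component is proportional to its prior times its likelihood at x.
Component likelihoods at x = 'low':
  p_I = 0.52
  p_II = 0.5
Prior × likelihood for each component:
  π_I·p_I = 0.06 × 0.52 = 0.0312
  π_II·p_II = 0.94 × 0.5 = 0.47
Evidence: 0.0312 + 0.47 = 0.5012
P(Cluster II | x) = 0.47 / 0.5012 ≈ 0.938

0.938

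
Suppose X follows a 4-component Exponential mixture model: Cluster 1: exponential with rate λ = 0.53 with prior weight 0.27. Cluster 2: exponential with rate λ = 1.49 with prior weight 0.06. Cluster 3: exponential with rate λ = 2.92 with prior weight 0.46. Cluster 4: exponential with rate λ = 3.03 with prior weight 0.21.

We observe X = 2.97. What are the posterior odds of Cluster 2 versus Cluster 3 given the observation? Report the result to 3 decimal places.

Posterior odds = (P(Z=i) f_i(x)) / (P(Z=j) f_j(x)); the normalising sum cancels.
Evaluate each component's likelihood at the observed value:
  p_1 = 0.109813
  p_2 = 0.0178362
  p_3 = 0.000500043
  p_4 = 0.000374268
0.00107017 / 0.00023002 ≈ 4.653

4.653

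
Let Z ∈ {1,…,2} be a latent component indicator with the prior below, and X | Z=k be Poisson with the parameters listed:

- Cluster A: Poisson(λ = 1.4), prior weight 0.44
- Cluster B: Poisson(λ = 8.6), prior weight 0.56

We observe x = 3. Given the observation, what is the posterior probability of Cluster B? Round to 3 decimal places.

Apply Bayes' rule: the posterior for each component is proportional to its prior times its likelihood at x.
Evaluate each component's likelihood at the observed value:
  p_A = 0.112777
  p_B = 0.0195169
Prior × likelihood for each component:
  π_A·p_A = 0.44 × 0.112777 = 0.0496219
  π_B·p_B = 0.56 × 0.0195169 = 0.0109295
Marginal: 0.0496219 + 0.0109295 = 0.0605514
Responsibility of Cluster B: 0.0109295 / 0.0605514 ≈ 0.180

0.180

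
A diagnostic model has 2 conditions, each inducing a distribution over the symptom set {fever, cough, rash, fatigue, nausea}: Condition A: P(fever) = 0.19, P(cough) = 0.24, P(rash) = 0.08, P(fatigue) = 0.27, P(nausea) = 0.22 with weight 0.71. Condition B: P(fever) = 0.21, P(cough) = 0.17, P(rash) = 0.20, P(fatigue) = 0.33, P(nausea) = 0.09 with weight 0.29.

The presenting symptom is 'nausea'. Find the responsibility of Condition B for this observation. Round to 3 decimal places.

0.143

Apply Bayes' rule: the posterior for each component is proportional to its prior times its likelihood at x.
Categorical probabilities:
  p_A = P(nausea | comp) = 0.22
  p_B = P(nausea | comp) = 0.09
Weight by the priors:
  w_A·p_A = 0.71 × 0.22 = 0.1562
  w_B·p_B = 0.29 × 0.09 = 0.0261
Sum: 0.1562 + 0.0261 = 0.1823
Responsibility of Condition B: 0.0261 / 0.1823 ≈ 0.143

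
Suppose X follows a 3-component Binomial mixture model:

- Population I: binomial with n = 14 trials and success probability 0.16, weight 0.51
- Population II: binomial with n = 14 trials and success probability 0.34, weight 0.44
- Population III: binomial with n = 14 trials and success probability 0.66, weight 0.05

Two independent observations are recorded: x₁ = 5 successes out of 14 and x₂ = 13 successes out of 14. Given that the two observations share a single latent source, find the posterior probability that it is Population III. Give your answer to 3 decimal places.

P(component k | x) = π_k·f_k(x) / marginal(x), where marginal(x) = Σ_j π_j·f_j(x).
Since both observations come from the same component, the likelihood for component k is f_k(x₁)·f_k(x₂).
  f_I = [0.0437097] × [5.29623e-10] = 2.31497e-11
  f_II = [0.216149] × [7.49718e-06] = 1.62051e-06
  f_III = [0.0152228] × [0.0214624] = 0.000326717
Weight by the priors:
  π_I·f_I = 0.51 × 2.31497e-11 = 1.18063e-11
  π_II·f_II = 0.44 × 1.62051e-06 = 7.13025e-07
  π_III·f_III = 0.05 × 0.000326717 = 1.63359e-05
Sum: 1.18063e-11 + 7.13025e-07 + 1.63359e-05 = 1.70489e-05
P(Population III | data) ≈ 0.958

0.958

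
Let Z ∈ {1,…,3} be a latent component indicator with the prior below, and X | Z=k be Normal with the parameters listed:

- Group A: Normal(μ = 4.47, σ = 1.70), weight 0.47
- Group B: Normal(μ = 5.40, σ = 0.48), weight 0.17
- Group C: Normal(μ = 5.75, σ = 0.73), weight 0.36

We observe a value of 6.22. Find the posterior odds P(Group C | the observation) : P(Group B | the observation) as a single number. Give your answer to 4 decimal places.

4.8695

Since P(k|x) ∝ π_k f_k(x), the posterior odds are π_i f_i(x) / (π_j f_j(x)).
Evaluate each component's likelihood at the observed value:
  p_A = (1/(1.70·√(2π)))·exp(−(6.22−4.47)²/(2·1.70²)) = 0.234672·exp(-0.52984) = 0.138151
  p_B = (1/(0.48·√(2π)))·exp(−(6.22−5.40)²/(2·0.48²)) = 0.831130·exp(-1.45920) = 0.193173
  p_C = (1/(0.73·√(2π)))·exp(−(6.22−5.75)²/(2·0.73²)) = 0.546496·exp(-0.20726) = 0.444196
0.15991 / 0.0328394 ≈ 4.8695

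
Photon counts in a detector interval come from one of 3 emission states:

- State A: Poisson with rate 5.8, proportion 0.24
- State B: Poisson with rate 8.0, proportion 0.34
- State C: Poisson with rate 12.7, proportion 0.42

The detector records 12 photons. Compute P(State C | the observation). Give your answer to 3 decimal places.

By Bayes' theorem, P(k | x) = w_k f_k(x) / Σ_j w_j f_j(x).
Evaluate each component's likelihood at the observed value:
  f_A = 0.0091599
  f_B = 0.0481268
  f_C = 0.112142
Unnormalised posteriors:
  w_A·f_A = 0.24 × 0.0091599 = 0.00219838
  w_B·f_B = 0.34 × 0.0481268 = 0.0163631
  w_C·f_C = 0.42 × 0.112142 = 0.0470996
Normaliser: 0.00219838 + 0.0163631 + 0.0470996 = 0.0656611
P(State C | x) ≈ 0.717

0.717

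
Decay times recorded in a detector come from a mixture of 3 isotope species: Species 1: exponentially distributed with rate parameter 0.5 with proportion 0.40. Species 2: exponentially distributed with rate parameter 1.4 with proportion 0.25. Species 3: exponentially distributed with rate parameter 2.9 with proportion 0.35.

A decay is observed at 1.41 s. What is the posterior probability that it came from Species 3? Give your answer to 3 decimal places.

0.103

The responsibility of component k is π_k f_k(x) divided by Σ_j π_j f_j(x).
Evaluate each component's likelihood at the observed value:
  L_1 = 0.247054
  L_2 = 0.19446
  L_3 = 0.0485923
Multiply by the mixture weights:
  π_1·L_1 = 0.40 × 0.247054 = 0.0988217
  π_2·L_2 = 0.25 × 0.19446 = 0.0486151
  π_3·L_3 = 0.35 × 0.0485923 = 0.0170073
Denominator: 0.0988217 + 0.0486151 + 0.0170073 = 0.164444
P(Species 3 | data) ≈ 0.103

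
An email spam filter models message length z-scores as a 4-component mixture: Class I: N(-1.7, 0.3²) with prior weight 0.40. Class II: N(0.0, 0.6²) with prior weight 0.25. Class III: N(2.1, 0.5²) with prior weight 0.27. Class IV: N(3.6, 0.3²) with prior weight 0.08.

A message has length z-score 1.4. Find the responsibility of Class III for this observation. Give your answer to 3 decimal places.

Apply Bayes' rule: the posterior for each component is proportional to its prior times its likelihood at x.
Evaluate each component's likelihood at the observed value:
  L_I = (1/(0.3·√(2π)))·exp(−(1.4−-1.7)²/(2·0.3²)) = 1.329808·exp(-53.38889) = 8.65544e-24
  L_II = (1/(0.6·√(2π)))·exp(−(1.4−0.0)²/(2·0.6²)) = 0.664904·exp(-2.72222) = 0.0437031
  L_III = (1/(0.5·√(2π)))·exp(−(1.4−2.1)²/(2·0.5²)) = 0.797885·exp(-0.98000) = 0.299455
  L_IV = (1/(0.3·√(2π)))·exp(−(1.4−3.6)²/(2·0.3²)) = 1.329808·exp(-26.88889) = 2.79314e-12
Weight by the priors:
  π_I·L_I = 0.40 × 8.65544e-24 = 3.46217e-24
  π_II·L_II = 0.25 × 0.0437031 = 0.0109258
  π_III·L_III = 0.27 × 0.299455 = 0.0808528
  π_IV·L_IV = 0.08 × 2.79314e-12 = 2.23451e-13
Sum: 3.46217e-24 + 0.0109258 + 0.0808528 + 2.23451e-13 = 0.0917786
So the posterior for Class III is 0.0808528 / 0.0917786 ≈ 0.881.

0.881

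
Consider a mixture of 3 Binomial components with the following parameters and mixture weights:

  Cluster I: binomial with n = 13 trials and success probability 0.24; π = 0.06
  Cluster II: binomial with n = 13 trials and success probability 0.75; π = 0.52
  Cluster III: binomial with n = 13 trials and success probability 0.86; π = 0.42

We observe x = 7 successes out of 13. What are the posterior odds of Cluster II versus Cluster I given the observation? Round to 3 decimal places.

The posterior odds equal the prior odds times the likelihood ratio: (π_i/π_j)·(f_i(x)/f_j(x)).
Evaluate each component's likelihood at the observed value:
  L_I = 0.0151662
  L_II = 0.0559224
  L_III = 0.00449547
0.0290797 / 0.000909974 ≈ 31.957

31.957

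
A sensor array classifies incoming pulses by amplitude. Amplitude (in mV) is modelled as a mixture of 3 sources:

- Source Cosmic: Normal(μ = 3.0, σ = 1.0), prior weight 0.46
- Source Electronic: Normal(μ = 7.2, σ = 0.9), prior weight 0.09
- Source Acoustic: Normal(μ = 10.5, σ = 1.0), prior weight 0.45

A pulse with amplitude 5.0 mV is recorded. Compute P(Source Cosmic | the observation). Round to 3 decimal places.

Posterior ∝ prior × likelihood, so P(k | x) ∝ π_k f_k(x); normalise over all components.
Evaluate each component's likelihood at the observed value:
  f_Cosmic = (1/(1.0·√(2π)))·exp(−(5.0−3.0)²/(2·1.0²)) = 0.398942·exp(-2.00000) = 0.053991
  f_Electronic = (1/(0.9·√(2π)))·exp(−(5.0−7.2)²/(2·0.9²)) = 0.443269·exp(-2.98765) = 0.0223432
  f_Acoustic = (1/(1.0·√(2π)))·exp(−(5.0−10.5)²/(2·1.0²)) = 0.398942·exp(-15.12500) = 1.07698e-07
Weight by the priors:
  π_Cosmic·f_Cosmic = 0.46 × 0.053991 = 0.0248358
  π_Electronic·f_Electronic = 0.09 × 0.0223432 = 0.00201089
  π_Acoustic·f_Acoustic = 0.45 × 1.07698e-07 = 4.84639e-08
Denominator: 0.0248358 + 0.00201089 + 4.84639e-08 = 0.0268468
P(Source Cosmic | data) = 0.0248358 / 0.0268468 ≈ 0.925

0.925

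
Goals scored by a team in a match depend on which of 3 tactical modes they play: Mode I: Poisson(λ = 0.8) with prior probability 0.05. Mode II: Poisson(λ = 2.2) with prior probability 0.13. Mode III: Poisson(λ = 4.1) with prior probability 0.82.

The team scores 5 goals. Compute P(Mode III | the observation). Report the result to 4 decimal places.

0.9545

Apply Bayes' rule: the posterior for each component is proportional to its prior times its likelihood at x.
Component likelihoods at x = 5 goals:
  L_I = e^(−0.8)·0.8^5/5! = 0.00122697
  L_II = e^(−2.2)·2.2^5/5! = 0.0475866
  L_III = e^(−4.1)·4.1^5/5! = 0.160004
Multiply by the mixture weights:
  w_I·L_I = 0.05 × 0.00122697 = 6.13484e-05
  w_II·L_II = 0.13 × 0.0475866 = 0.00618625
  w_III·L_III = 0.82 × 0.160004 = 0.131203
Denominator: 6.13484e-05 + 0.00618625 + 0.131203 = 0.137451
Responsibility of Mode III: 0.131203 / 0.137451 ≈ 0.9545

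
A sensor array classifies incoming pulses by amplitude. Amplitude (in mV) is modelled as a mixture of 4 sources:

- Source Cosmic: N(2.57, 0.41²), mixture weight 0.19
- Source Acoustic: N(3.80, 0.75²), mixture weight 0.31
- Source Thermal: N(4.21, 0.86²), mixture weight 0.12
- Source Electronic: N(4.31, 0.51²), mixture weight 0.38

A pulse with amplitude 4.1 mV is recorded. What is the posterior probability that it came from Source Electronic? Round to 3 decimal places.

Apply Bayes' rule: the posterior for each component is proportional to its prior times its likelihood at x.
Normal densities:
  f_Cosmic = 0.000920899
  f_Acoustic = 0.491027
  f_Thermal = 0.460107
  f_Electronic = 0.718658
Weight by the priors:
  w_Cosmic·f_Cosmic = 0.19 × 0.000920899 = 0.000174971
  w_Acoustic·f_Acoustic = 0.31 × 0.491027 = 0.152218
  w_Thermal·f_Thermal = 0.12 × 0.460107 = 0.0552129
  w_Electronic·f_Electronic = 0.38 × 0.718658 = 0.27309
Evidence: 0.000174971 + 0.152218 + 0.0552129 + 0.27309 = 0.480696
Responsibility of Source Electronic: 0.27309 / 0.480696 ≈ 0.568

0.568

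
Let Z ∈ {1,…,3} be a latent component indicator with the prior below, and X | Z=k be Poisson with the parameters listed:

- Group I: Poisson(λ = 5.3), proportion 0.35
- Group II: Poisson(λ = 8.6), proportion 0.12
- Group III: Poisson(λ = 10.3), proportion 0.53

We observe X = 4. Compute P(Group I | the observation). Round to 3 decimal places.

Posterior ∝ prior × likelihood, so P(k | x) ∝ w_k f_k(x); normalise over all components.
Poisson probabilities:
  L_I = 0.164109
  L_II = 0.0419614
  L_III = 0.0157726
Weight by the priors:
  w_I·L_I = 0.35 × 0.164109 = 0.057438
  w_II·L_II = 0.12 × 0.0419614 = 0.00503537
  w_III·L_III = 0.53 × 0.0157726 = 0.0083595
Denominator: 0.057438 + 0.00503537 + 0.0083595 = 0.0708329
So the posterior for Group I is 0.057438 / 0.0708329 ≈ 0.811.

0.811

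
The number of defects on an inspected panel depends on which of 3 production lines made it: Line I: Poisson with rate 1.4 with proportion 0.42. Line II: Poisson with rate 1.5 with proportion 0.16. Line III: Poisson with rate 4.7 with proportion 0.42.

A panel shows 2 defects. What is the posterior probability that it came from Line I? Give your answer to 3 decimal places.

0.552

P(component k | x) = P(Z=k)·f_k(x) / marginal(x), where marginal(x) = Σ_j P(Z=j)·f_j(x).
Evaluate each component's likelihood at the observed value:
  p_I = 0.241665
  p_II = 0.251021
  p_III = 0.100457
Unnormalised posteriors:
  P(Z=I)·p_I = 0.42 × 0.241665 = 0.101499
  P(Z=II)·p_II = 0.16 × 0.251021 = 0.0401634
  P(Z=III)·p_III = 0.42 × 0.100457 = 0.0421921
Denominator: 0.101499 + 0.0401634 + 0.0421921 = 0.183855
Responsibility of Line I: 0.101499 / 0.183855 ≈ 0.552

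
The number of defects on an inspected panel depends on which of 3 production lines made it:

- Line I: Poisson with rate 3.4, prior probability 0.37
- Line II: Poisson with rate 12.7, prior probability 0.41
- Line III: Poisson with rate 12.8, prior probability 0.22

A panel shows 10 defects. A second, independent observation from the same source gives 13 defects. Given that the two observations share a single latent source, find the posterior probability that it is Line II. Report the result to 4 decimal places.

By Bayes' theorem, P(k | x) = π_k f_k(x) / Σ_j π_j f_j(x).
Since both observations come from the same component, the likelihood for component k is f_k(x₁)·f_k(x₂).
  L_I = [e^(−3.4)·3.4^10/10! = 0.00189856] × [4.34855e-05] = 8.25599e-08
  L_II = [e^(−12.7)·12.7^10/10! = 0.0917771] × [0.109554] = 0.0100545
  L_III = [e^(−12.8)·12.8^10/10! = 0.0898188] × [0.109769] = 0.00985933
Prior × likelihood for each component:
  π_I·L_I = 0.37 × 8.25599e-08 = 3.05472e-08
  π_II·L_II = 0.41 × 0.0100545 = 0.00412236
  π_III·L_III = 0.22 × 0.00985933 = 0.00216905
Evidence: 3.05472e-08 + 0.00412236 + 0.00216905 = 0.00629145
Responsibility of Line II: 0.00412236 / 0.00629145 ≈ 0.6552

0.6552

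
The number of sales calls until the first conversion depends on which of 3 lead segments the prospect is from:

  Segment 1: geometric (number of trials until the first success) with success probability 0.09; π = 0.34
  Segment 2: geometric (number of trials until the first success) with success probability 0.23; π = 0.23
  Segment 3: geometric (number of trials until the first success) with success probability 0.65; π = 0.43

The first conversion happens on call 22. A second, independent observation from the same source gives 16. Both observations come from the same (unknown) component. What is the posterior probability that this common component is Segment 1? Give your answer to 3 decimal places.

0.989

Apply Bayes' rule: the posterior for each component is proportional to its prior times its likelihood at x.
Since both observations come from the same component, the likelihood for component k is f_k(x₁)·f_k(x₂).
  L_1 = [0.09·(1−0.09)^21 = 0.09·0.137997 = 0.0124197] × [0.0218707] = 0.000271628
  L_2 = [0.23·(1−0.23)^21 = 0.23·0.00413338 = 0.000950677] × [0.0045613] = 4.33632e-06
  L_3 = [0.65·(1−0.65)^21 = 0.65·2.66335e-10 = 1.73118e-10] × [9.41747e-08] = 1.63033e-17
Multiply by the mixture weights:
  π_1·L_1 = 0.34 × 0.000271628 = 9.23536e-05
  π_2·L_2 = 0.23 × 4.33632e-06 = 9.97355e-07
  π_3·L_3 = 0.43 × 1.63033e-17 = 7.01043e-18
Normaliser: 9.23536e-05 + 9.97355e-07 + 7.01043e-18 = 9.3351e-05
Responsibility of Segment 1: 9.23536e-05 / 9.3351e-05 ≈ 0.989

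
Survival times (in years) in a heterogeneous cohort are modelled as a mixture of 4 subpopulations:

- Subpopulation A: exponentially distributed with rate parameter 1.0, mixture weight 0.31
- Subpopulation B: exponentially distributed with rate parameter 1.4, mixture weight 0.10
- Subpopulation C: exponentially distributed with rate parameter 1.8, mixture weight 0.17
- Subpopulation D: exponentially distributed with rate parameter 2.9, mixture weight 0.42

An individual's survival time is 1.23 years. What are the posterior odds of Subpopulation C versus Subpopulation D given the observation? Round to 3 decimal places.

Since P(k|x) ∝ P(Z=k) f_k(x), the posterior odds are P(Z=i) f_i(x) / (P(Z=j) f_j(x)).
Component likelihoods at x = 1.23 years:
  p_A = 1.0·e^(−1.0·1.23) = 1.0·e^(−1.2300) = 0.292293
  p_B = 1.4·e^(−1.4·1.23) = 1.4·e^(−1.7220) = 0.250192
  p_C = 1.8·e^(−1.8·1.23) = 1.8·e^(−2.2140) = 0.196673
  p_D = 2.9·e^(−2.9·1.23) = 2.9·e^(−3.5670) = 0.0818973
Posterior odds = (P(Z=C)·p_C) / (P(Z=D)·p_D) = (0.17·0.196673) / (0.42·0.0818973) = 0.0334344 / 0.0343969 ≈ 0.972

0.972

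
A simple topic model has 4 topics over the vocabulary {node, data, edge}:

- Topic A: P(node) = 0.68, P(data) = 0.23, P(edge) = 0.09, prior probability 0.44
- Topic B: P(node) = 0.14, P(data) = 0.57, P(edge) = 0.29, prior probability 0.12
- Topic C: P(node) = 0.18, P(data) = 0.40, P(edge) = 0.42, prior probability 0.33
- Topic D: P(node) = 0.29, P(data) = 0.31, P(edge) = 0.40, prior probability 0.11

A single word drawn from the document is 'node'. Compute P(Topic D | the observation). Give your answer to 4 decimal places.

Posterior ∝ prior × likelihood, so P(k | x) ∝ w_k f_k(x); normalise over all components.
Categorical probabilities:
  L_A = P(node | comp) = 0.68
  L_B = P(node | comp) = 0.14
  L_C = P(node | comp) = 0.18
  L_D = P(node | comp) = 0.29
Prior × likelihood for each component:
  w_A·L_A = 0.44 × 0.68 = 0.2992
  w_B·L_B = 0.12 × 0.14 = 0.0168
  w_C·L_C = 0.33 × 0.18 = 0.0594
  w_D·L_D = 0.11 × 0.29 = 0.0319
Sum: 0.2992 + 0.0168 + 0.0594 + 0.0319 = 0.4073
Responsibility of Topic D: 0.0319 / 0.4073 ≈ 0.0783

0.0783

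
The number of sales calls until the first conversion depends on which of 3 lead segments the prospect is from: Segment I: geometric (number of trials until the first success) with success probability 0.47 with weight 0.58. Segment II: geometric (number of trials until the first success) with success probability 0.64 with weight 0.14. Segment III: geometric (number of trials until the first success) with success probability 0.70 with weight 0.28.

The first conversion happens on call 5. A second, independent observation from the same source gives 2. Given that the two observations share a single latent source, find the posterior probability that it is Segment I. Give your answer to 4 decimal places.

0.8874

Apply Bayes' rule: the posterior for each component is proportional to its prior times its likelihood at x.
Since both observations come from the same component, the likelihood for component k is f_k(x₁)·f_k(x₂).
  p_I = [0.0370853] × [0.2491] = 0.00923794
  p_II = [0.0107495] × [0.2304] = 0.00247669
  p_III = [0.00567] × [0.21] = 0.0011907
Weight by the priors:
  P(Z=I)·p_I = 0.58 × 0.00923794 = 0.005358
  P(Z=II)·p_II = 0.14 × 0.00247669 = 0.000346737
  P(Z=III)·p_III = 0.28 × 0.0011907 = 0.000333396
Marginal: 0.005358 + 0.000346737 + 0.000333396 = 0.00603814
P(Segment I | x) = 0.005358 / 0.00603814 ≈ 0.8874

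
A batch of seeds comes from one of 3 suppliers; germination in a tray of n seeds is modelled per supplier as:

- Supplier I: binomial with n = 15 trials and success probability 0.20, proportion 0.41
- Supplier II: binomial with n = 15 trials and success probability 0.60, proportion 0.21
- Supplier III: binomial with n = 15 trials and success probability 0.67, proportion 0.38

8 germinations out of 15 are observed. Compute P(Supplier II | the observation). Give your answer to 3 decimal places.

0.460

The responsibility of component k is π_k f_k(x) divided by Σ_j π_j f_j(x).
Binomial probabilities:
  L_I = C(15,8)·0.20^8·0.80^7 = 6435·2.56e-06·0.209715 = 0.00345476
  L_II = C(15,8)·0.60^8·0.40^7 = 6435·0.0167962·0.0016384 = 0.177084
  L_III = C(15,8)·0.67^8·0.33^7 = 6435·0.0406068·0.000426184 = 0.111364
Multiply by the mixture weights:
  π_I·L_I = 0.41 × 0.00345476 = 0.00141645
  π_II·L_II = 0.21 × 0.177084 = 0.0371876
  π_III·L_III = 0.38 × 0.111364 = 0.0423183
Normaliser: 0.00141645 + 0.0371876 + 0.0423183 = 0.0809223
P(Supplier II | data) ≈ 0.460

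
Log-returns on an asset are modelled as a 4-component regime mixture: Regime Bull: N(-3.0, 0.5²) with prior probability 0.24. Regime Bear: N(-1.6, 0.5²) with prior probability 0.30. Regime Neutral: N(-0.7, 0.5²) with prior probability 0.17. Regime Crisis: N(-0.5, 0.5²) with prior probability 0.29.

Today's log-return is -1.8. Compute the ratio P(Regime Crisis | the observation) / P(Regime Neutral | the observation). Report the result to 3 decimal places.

0.653

Posterior odds = (π_i f_i(x)) / (π_j f_j(x)); the normalising sum cancels.
Component likelihoods at x = -1.8:
  p_Bull = 0.0447891
  p_Bear = 0.73654
  p_Neutral = 0.0709492
  p_Crisis = 0.0271659
Posterior odds = (π_Crisis·p_Crisis) / (π_Neutral·p_Neutral) = (0.29·0.0271659) / (0.17·0.0709492) = 0.00787812 / 0.0120614 ≈ 0.653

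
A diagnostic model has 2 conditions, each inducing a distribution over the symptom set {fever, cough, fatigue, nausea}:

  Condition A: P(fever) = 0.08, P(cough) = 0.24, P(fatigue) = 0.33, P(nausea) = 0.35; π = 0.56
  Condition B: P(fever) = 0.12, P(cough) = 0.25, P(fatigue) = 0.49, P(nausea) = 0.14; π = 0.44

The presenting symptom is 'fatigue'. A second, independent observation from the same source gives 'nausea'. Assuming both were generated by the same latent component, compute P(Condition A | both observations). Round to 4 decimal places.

0.6818

Apply Bayes' rule: the posterior for each component is proportional to its prior times its likelihood at x.
Since both observations come from the same component, the likelihood for component k is f_k(x₁)·f_k(x₂).
  p_A = [0.33] × [0.35] = 0.1155
  p_B = [0.49] × [0.14] = 0.0686
Unnormalised posteriors:
  w_A·p_A = 0.56 × 0.1155 = 0.06468
  w_B·p_B = 0.44 × 0.0686 = 0.030184
Marginal: 0.06468 + 0.030184 = 0.094864
So the posterior for Condition A is 0.06468 / 0.094864 ≈ 0.6818.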